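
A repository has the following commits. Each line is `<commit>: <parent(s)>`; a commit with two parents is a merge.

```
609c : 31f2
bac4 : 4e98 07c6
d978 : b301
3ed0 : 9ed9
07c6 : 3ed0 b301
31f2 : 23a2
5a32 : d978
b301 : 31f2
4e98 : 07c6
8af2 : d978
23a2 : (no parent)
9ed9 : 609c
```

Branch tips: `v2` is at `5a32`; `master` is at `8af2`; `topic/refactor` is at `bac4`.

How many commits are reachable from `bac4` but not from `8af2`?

Reachable from bac4: {07c6, 23a2, 31f2, 3ed0, 4e98, 609c, 9ed9, b301, bac4}.
Reachable from 8af2: {23a2, 31f2, 8af2, b301, d978}.
In bac4's history but not 8af2's: {07c6, 3ed0, 4e98, 609c, 9ed9, bac4} — 6 commits.

6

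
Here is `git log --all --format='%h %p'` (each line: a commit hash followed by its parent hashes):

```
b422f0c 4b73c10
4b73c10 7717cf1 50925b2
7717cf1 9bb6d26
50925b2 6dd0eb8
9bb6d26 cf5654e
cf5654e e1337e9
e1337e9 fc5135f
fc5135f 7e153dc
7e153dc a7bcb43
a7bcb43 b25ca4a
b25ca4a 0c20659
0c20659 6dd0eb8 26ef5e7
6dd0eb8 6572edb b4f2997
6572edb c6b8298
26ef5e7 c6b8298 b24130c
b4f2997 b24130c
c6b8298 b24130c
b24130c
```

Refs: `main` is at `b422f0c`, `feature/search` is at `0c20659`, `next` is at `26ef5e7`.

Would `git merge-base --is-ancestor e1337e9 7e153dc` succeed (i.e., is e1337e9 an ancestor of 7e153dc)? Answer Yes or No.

No

Ancestors of 7e153dc: {0c20659, 26ef5e7, 6572edb, 6dd0eb8, 7e153dc, a7bcb43, b24130c, b25ca4a, b4f2997, c6b8298}.
e1337e9 is not in that set, so it is not an ancestor of 7e153dc.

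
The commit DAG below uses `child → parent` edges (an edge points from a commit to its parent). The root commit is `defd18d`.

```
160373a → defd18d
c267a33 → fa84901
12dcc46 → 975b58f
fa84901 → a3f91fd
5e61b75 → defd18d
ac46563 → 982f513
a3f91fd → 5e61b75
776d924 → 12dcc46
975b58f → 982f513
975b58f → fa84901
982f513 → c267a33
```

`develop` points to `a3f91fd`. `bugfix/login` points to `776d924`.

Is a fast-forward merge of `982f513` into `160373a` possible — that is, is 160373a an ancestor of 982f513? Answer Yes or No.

No

A fast-forward from 160373a to 982f513 is possible iff 160373a is an ancestor of 982f513.
Ancestors of 982f513: {5e61b75, 982f513, a3f91fd, c267a33, defd18d, fa84901}.
160373a is not among them, so fast-forward is not possible.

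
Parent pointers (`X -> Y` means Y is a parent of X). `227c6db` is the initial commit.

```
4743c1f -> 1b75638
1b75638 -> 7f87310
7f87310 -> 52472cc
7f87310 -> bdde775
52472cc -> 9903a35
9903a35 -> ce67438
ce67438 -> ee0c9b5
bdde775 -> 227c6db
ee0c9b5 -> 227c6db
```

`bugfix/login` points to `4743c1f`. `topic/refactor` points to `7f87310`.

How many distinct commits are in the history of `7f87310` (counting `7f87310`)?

Walking parent pointers from 7f87310: reachable set = {227c6db, 52472cc, 7f87310, 9903a35, bdde775, ce67438, ee0c9b5}.
That is 7 commits.

7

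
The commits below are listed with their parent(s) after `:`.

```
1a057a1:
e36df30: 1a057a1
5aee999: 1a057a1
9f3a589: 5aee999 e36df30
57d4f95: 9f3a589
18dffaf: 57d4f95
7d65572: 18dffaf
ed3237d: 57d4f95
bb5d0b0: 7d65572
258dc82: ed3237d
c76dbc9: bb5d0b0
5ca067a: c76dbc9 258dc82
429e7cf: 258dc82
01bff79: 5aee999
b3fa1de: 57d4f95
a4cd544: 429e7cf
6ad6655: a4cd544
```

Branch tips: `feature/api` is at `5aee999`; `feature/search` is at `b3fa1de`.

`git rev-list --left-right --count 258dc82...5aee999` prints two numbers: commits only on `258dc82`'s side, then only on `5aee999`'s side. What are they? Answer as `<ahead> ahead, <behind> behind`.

5 ahead, 0 behind

Reachable from 258dc82: {1a057a1, 258dc82, 57d4f95, 5aee999, 9f3a589, e36df30, ed3237d}.
Reachable from 5aee999: {1a057a1, 5aee999}.
Only in 258dc82's history (ahead): {258dc82, 57d4f95, 9f3a589, e36df30, ed3237d} — 5.
Only in 5aee999's history (behind): {} — 0.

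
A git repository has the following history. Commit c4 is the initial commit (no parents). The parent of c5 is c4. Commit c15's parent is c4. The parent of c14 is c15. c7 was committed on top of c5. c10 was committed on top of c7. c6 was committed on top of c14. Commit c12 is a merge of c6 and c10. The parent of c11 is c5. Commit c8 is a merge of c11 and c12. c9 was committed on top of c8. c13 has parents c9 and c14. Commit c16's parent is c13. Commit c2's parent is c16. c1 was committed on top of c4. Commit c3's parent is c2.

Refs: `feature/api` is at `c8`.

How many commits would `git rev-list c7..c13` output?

Reachable from c13: {c10, c11, c12, c13, c14, c15, c4, c5, c6, c7, c8, c9}.
Reachable from c7: {c4, c5, c7}.
In c13's history but not c7's: {c10, c11, c12, c13, c14, c15, c6, c8, c9} — 9 commits.

9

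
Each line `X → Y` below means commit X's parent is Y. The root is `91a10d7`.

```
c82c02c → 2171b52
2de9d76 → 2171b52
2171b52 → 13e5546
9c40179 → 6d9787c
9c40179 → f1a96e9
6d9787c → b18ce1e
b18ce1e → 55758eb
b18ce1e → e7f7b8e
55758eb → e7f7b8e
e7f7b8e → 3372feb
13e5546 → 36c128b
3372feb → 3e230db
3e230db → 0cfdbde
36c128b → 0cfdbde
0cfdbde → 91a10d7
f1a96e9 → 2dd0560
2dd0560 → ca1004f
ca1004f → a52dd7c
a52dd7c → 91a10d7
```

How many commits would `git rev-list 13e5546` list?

Walking parent pointers from 13e5546: reachable set = {0cfdbde, 13e5546, 36c128b, 91a10d7}.
That is 4 commits.

4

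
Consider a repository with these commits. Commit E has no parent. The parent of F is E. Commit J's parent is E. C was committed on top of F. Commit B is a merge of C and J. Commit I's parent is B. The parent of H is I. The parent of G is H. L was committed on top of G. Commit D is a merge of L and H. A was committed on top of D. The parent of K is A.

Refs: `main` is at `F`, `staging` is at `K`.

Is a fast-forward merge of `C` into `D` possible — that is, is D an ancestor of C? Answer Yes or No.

A fast-forward from D to C is possible iff D is an ancestor of C.
Ancestors of C: {C, E, F}.
D is not among them, so fast-forward is not possible.

No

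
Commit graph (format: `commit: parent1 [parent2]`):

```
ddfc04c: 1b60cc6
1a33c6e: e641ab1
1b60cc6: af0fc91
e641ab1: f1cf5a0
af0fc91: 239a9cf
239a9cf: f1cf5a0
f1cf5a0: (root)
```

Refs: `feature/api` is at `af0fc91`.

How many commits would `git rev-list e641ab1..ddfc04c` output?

Reachable from ddfc04c: {1b60cc6, 239a9cf, af0fc91, ddfc04c, f1cf5a0}.
Reachable from e641ab1: {e641ab1, f1cf5a0}.
In ddfc04c's history but not e641ab1's: {1b60cc6, 239a9cf, af0fc91, ddfc04c} — 4 commits.

4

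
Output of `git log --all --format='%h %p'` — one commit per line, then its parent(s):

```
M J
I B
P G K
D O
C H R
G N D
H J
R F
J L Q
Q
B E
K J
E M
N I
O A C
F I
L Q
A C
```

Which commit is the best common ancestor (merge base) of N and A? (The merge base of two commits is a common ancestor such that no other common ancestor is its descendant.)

I

Ancestors of N: {B, E, I, J, L, M, N, Q}.
Ancestors of A: {A, B, C, E, F, H, I, J, L, M, Q, R}.
Common ancestors: {B, E, I, J, L, M, Q}.
Among these, I is not an ancestor of any other common ancestor — it is the merge base.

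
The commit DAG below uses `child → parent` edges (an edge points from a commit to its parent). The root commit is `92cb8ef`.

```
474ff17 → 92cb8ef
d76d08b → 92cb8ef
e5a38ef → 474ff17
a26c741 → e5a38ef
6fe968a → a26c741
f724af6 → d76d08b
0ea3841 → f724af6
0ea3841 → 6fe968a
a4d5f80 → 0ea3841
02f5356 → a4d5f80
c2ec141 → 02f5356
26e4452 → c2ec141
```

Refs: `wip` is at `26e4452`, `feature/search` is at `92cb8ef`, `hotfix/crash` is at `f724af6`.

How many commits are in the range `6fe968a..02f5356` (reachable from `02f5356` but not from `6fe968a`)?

Reachable from 02f5356: {02f5356, 0ea3841, 474ff17, 6fe968a, 92cb8ef, a26c741, a4d5f80, d76d08b, e5a38ef, f724af6}.
Reachable from 6fe968a: {474ff17, 6fe968a, 92cb8ef, a26c741, e5a38ef}.
In 02f5356's history but not 6fe968a's: {02f5356, 0ea3841, a4d5f80, d76d08b, f724af6} — 5 commits.

5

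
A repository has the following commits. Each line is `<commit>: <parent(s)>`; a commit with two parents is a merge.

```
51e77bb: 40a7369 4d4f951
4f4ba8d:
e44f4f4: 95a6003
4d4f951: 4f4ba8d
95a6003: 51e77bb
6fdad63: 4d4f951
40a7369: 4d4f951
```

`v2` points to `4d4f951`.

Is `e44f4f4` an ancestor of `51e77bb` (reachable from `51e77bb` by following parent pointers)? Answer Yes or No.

No

Ancestors of 51e77bb: {40a7369, 4d4f951, 4f4ba8d, 51e77bb}.
e44f4f4 is not in that set, so it is not an ancestor of 51e77bb.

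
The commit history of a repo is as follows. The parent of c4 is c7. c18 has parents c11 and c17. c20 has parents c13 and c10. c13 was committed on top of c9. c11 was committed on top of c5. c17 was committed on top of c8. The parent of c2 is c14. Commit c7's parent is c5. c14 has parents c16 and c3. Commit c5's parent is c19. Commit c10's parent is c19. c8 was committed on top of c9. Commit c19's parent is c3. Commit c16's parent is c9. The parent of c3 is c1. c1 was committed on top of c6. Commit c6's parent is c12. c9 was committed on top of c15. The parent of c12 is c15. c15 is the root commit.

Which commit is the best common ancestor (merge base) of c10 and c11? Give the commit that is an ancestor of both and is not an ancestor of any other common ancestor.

c19

Ancestors of c10: {c1, c10, c12, c15, c19, c3, c6}.
Ancestors of c11: {c1, c11, c12, c15, c19, c3, c5, c6}.
Common ancestors: {c1, c12, c15, c19, c3, c6}.
Among these, c19 is not an ancestor of any other common ancestor — it is the merge base.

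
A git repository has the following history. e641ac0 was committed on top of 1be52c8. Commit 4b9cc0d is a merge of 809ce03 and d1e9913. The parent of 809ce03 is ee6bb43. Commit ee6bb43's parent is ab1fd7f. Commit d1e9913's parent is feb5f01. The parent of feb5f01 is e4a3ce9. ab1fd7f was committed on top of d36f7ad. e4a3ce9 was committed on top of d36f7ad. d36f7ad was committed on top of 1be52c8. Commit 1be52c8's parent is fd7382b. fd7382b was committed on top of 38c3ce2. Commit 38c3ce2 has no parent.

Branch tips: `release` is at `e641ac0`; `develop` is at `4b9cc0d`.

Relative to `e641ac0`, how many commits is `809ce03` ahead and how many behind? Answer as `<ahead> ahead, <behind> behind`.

Reachable from 809ce03: {1be52c8, 38c3ce2, 809ce03, ab1fd7f, d36f7ad, ee6bb43, fd7382b}.
Reachable from e641ac0: {1be52c8, 38c3ce2, e641ac0, fd7382b}.
Only in 809ce03's history (ahead): {809ce03, ab1fd7f, d36f7ad, ee6bb43} — 4.
Only in e641ac0's history (behind): {e641ac0} — 1.

4 ahead, 1 behind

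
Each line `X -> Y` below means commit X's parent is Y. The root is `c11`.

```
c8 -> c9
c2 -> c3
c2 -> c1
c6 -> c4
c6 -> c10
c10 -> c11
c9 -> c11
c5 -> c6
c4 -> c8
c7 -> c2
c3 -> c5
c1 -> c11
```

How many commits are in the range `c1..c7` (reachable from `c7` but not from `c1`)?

Reachable from c7: {c1, c10, c11, c2, c3, c4, c5, c6, c7, c8, c9}.
Reachable from c1: {c1, c11}.
In c7's history but not c1's: {c10, c2, c3, c4, c5, c6, c7, c8, c9} — 9 commits.

9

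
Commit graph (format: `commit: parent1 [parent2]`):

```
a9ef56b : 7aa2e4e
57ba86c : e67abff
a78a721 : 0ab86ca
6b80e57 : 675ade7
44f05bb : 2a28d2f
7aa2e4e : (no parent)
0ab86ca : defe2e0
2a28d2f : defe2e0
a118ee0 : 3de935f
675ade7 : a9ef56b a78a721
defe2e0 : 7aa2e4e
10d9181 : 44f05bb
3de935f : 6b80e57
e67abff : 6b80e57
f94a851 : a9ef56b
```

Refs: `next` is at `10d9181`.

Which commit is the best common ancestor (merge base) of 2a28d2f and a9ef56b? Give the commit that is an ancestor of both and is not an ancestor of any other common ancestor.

Ancestors of 2a28d2f: {2a28d2f, 7aa2e4e, defe2e0}.
Ancestors of a9ef56b: {7aa2e4e, a9ef56b}.
Common ancestors: {7aa2e4e}.
The only common ancestor is 7aa2e4e, so it is the merge base.

7aa2e4e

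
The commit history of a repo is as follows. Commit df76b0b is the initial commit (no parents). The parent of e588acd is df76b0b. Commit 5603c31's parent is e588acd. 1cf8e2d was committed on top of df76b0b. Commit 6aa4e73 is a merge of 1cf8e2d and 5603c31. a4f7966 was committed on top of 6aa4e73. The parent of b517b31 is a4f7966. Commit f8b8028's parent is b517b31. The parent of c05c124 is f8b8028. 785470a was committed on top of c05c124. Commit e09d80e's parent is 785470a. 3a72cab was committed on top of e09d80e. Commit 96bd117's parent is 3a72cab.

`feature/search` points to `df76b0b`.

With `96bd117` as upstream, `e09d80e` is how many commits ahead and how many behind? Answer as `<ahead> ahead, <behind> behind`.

Reachable from e09d80e: {1cf8e2d, 5603c31, 6aa4e73, 785470a, a4f7966, b517b31, c05c124, df76b0b, e09d80e, e588acd, f8b8028}.
Reachable from 96bd117: {1cf8e2d, 3a72cab, 5603c31, 6aa4e73, 785470a, 96bd117, a4f7966, b517b31, c05c124, df76b0b, e09d80e, e588acd, f8b8028}.
Only in e09d80e's history (ahead): {} — 0.
Only in 96bd117's history (behind): {3a72cab, 96bd117} — 2.

0 ahead, 2 behind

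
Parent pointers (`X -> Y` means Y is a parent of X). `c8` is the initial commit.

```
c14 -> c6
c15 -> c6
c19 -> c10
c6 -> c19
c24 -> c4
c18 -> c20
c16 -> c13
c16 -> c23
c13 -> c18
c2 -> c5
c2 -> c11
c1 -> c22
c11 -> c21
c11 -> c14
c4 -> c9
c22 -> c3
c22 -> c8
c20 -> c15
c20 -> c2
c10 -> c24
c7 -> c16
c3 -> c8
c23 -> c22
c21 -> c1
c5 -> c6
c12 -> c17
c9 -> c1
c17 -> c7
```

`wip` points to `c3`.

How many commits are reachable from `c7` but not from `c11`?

Reachable from c7: {c1, c10, c11, c13, c14, c15, c16, c18, c19, c2, c20, c21, c22, c23, c24, c3, c4, c5, c6, c7, c8, c9}.
Reachable from c11: {c1, c10, c11, c14, c19, c21, c22, c24, c3, c4, c6, c8, c9}.
In c7's history but not c11's: {c13, c15, c16, c18, c2, c20, c23, c5, c7} — 9 commits.

9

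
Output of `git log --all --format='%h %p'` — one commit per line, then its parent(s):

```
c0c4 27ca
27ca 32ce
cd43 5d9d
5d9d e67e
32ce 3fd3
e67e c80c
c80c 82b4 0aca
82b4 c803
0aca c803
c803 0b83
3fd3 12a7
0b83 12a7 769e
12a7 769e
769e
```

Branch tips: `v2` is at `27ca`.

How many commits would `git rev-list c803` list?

Walking parent pointers from c803: reachable set = {0b83, 12a7, 769e, c803}.
That is 4 commits.

4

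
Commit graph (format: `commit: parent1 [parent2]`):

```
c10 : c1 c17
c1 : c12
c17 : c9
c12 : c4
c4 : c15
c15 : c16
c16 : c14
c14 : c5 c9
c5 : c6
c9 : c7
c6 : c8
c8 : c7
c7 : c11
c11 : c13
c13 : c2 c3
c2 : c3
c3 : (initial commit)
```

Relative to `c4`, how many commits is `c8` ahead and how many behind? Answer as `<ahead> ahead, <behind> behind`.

0 ahead, 7 behind

Reachable from c8: {c11, c13, c2, c3, c7, c8}.
Reachable from c4: {c11, c13, c14, c15, c16, c2, c3, c4, c5, c6, c7, c8, c9}.
Only in c8's history (ahead): {} — 0.
Only in c4's history (behind): {c14, c15, c16, c4, c5, c6, c9} — 7.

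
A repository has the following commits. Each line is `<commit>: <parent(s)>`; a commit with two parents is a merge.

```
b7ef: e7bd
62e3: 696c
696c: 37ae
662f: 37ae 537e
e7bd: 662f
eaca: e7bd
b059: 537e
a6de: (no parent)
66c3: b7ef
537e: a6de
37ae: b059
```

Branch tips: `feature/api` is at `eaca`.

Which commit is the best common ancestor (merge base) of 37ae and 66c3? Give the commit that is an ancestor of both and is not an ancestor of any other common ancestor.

37ae

Ancestors of 37ae: {37ae, 537e, a6de, b059}.
Ancestors of 66c3: {37ae, 537e, 662f, 66c3, a6de, b059, b7ef, e7bd}.
Common ancestors: {37ae, 537e, a6de, b059}.
Among these, 37ae is not an ancestor of any other common ancestor — it is the merge base.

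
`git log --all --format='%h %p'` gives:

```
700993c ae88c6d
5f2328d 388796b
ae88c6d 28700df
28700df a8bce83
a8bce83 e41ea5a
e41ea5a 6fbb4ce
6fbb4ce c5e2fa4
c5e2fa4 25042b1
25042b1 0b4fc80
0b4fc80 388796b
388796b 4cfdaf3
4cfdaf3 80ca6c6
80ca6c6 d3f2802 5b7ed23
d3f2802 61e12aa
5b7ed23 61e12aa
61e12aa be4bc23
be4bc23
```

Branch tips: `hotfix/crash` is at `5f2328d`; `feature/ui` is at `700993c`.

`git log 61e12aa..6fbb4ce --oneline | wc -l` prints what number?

Reachable from 6fbb4ce: {0b4fc80, 25042b1, 388796b, 4cfdaf3, 5b7ed23, 61e12aa, 6fbb4ce, 80ca6c6, be4bc23, c5e2fa4, d3f2802}.
Reachable from 61e12aa: {61e12aa, be4bc23}.
In 6fbb4ce's history but not 61e12aa's: {0b4fc80, 25042b1, 388796b, 4cfdaf3, 5b7ed23, 6fbb4ce, 80ca6c6, c5e2fa4, d3f2802} — 9 commits.

9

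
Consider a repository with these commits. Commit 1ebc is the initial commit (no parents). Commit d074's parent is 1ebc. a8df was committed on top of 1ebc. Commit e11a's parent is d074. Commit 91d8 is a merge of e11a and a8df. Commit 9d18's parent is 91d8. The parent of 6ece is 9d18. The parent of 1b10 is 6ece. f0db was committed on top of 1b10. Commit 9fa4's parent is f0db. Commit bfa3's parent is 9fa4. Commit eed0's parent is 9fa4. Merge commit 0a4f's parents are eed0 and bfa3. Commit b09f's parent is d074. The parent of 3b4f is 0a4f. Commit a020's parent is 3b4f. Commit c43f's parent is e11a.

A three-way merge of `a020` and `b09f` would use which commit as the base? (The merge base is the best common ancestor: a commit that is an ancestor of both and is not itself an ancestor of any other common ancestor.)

d074

Ancestors of a020: {0a4f, 1b10, 1ebc, 3b4f, 6ece, 91d8, 9d18, 9fa4, a020, a8df, bfa3, d074, e11a, eed0, f0db}.
Ancestors of b09f: {1ebc, b09f, d074}.
Common ancestors: {1ebc, d074}.
Among these, d074 is not an ancestor of any other common ancestor — it is the merge base.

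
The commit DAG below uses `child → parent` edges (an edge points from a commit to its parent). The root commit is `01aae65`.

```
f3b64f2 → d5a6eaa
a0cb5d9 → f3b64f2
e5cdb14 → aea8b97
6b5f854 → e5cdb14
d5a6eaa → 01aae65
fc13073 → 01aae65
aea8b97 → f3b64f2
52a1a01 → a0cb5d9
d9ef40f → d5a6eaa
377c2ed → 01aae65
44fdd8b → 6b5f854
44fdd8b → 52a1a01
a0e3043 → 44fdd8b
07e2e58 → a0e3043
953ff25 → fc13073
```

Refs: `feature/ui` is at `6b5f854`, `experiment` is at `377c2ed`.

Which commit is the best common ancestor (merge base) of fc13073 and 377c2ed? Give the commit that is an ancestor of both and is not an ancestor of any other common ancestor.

Ancestors of fc13073: {01aae65, fc13073}.
Ancestors of 377c2ed: {01aae65, 377c2ed}.
Common ancestors: {01aae65}.
The only common ancestor is 01aae65, so it is the merge base.

01aae65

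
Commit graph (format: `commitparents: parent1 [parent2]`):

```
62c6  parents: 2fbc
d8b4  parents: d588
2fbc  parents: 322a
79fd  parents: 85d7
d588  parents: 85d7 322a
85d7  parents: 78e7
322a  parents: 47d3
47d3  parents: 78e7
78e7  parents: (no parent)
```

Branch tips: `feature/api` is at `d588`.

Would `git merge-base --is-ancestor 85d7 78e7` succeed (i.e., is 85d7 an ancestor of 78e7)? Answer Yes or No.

Ancestors of 78e7: {78e7}.
85d7 is not in that set, so it is not an ancestor of 78e7.

No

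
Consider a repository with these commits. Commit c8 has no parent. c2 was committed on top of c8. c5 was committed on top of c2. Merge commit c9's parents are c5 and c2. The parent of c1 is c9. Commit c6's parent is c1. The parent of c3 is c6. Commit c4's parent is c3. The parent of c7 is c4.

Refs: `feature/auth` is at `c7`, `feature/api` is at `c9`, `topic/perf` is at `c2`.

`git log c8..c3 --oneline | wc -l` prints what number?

6

Reachable from c3: {c1, c2, c3, c5, c6, c8, c9}.
Reachable from c8: {c8}.
In c3's history but not c8's: {c1, c2, c3, c5, c6, c9} — 6 commits.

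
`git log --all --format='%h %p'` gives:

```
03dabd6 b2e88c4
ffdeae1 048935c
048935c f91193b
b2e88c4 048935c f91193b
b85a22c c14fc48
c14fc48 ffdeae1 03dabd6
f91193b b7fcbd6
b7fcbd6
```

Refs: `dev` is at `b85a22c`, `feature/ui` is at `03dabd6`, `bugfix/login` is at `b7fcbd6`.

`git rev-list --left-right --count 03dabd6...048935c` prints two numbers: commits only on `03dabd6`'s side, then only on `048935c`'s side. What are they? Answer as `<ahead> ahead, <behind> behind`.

2 ahead, 0 behind

Reachable from 03dabd6: {03dabd6, 048935c, b2e88c4, b7fcbd6, f91193b}.
Reachable from 048935c: {048935c, b7fcbd6, f91193b}.
Only in 03dabd6's history (ahead): {03dabd6, b2e88c4} — 2.
Only in 048935c's history (behind): {} — 0.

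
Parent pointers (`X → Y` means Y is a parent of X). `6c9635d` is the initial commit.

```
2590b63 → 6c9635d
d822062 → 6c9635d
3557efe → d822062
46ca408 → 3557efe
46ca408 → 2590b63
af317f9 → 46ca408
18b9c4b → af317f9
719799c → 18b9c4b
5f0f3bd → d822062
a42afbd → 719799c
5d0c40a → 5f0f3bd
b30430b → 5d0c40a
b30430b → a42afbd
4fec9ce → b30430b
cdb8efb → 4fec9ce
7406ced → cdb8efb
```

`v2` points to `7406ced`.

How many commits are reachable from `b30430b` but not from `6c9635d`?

Reachable from b30430b: {18b9c4b, 2590b63, 3557efe, 46ca408, 5d0c40a, 5f0f3bd, 6c9635d, 719799c, a42afbd, af317f9, b30430b, d822062}.
Reachable from 6c9635d: {6c9635d}.
In b30430b's history but not 6c9635d's: {18b9c4b, 2590b63, 3557efe, 46ca408, 5d0c40a, 5f0f3bd, 719799c, a42afbd, af317f9, b30430b, d822062} — 11 commits.

11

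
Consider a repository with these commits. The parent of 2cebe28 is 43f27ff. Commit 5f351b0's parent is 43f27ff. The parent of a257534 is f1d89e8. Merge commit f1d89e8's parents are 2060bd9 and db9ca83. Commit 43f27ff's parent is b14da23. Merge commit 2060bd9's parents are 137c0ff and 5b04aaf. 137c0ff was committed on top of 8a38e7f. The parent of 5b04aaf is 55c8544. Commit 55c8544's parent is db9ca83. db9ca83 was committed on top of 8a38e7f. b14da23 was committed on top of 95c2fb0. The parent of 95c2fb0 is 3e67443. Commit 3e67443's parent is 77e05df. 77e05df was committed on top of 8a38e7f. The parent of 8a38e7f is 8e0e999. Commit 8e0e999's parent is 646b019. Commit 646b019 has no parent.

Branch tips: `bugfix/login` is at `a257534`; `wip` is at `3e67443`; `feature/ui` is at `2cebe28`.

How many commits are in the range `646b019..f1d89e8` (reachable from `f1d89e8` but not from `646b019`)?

8

Reachable from f1d89e8: {137c0ff, 2060bd9, 55c8544, 5b04aaf, 646b019, 8a38e7f, 8e0e999, db9ca83, f1d89e8}.
Reachable from 646b019: {646b019}.
In f1d89e8's history but not 646b019's: {137c0ff, 2060bd9, 55c8544, 5b04aaf, 8a38e7f, 8e0e999, db9ca83, f1d89e8} — 8 commits.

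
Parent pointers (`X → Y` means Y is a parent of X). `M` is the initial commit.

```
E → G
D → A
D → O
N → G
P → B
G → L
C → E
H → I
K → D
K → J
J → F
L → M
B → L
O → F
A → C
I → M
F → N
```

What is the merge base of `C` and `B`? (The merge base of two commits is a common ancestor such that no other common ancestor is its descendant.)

L

Ancestors of C: {C, E, G, L, M}.
Ancestors of B: {B, L, M}.
Common ancestors: {L, M}.
Among these, L is not an ancestor of any other common ancestor — it is the merge base.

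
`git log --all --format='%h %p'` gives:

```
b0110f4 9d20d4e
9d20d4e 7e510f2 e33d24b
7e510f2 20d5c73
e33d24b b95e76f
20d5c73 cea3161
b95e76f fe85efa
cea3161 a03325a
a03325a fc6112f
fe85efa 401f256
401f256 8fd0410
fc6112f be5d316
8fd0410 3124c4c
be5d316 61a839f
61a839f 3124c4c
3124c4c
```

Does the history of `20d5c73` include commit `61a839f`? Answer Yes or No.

Yes

Ancestors of 20d5c73 (commits reachable by following parents): {20d5c73, 3124c4c, 61a839f, a03325a, be5d316, cea3161, fc6112f}.
61a839f is in that set, so it is an ancestor of 20d5c73.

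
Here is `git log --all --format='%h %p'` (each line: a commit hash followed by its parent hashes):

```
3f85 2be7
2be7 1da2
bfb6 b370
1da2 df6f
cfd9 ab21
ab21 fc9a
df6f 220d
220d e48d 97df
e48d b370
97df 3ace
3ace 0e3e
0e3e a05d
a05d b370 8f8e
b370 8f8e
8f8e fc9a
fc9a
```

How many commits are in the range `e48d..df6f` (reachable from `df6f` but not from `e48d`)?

Reachable from df6f: {0e3e, 220d, 3ace, 8f8e, 97df, a05d, b370, df6f, e48d, fc9a}.
Reachable from e48d: {8f8e, b370, e48d, fc9a}.
In df6f's history but not e48d's: {0e3e, 220d, 3ace, 97df, a05d, df6f} — 6 commits.

6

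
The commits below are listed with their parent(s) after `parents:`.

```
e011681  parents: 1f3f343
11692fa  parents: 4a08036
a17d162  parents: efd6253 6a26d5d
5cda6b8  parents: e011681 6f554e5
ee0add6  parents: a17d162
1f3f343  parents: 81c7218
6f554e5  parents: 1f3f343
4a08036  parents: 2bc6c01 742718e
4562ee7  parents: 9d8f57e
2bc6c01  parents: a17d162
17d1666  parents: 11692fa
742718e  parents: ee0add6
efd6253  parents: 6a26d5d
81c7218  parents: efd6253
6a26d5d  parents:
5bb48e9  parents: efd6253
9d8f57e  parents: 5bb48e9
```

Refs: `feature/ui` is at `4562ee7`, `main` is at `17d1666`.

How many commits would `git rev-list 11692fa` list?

Walking parent pointers from 11692fa: reachable set = {11692fa, 2bc6c01, 4a08036, 6a26d5d, 742718e, a17d162, ee0add6, efd6253}.
That is 8 commits.

8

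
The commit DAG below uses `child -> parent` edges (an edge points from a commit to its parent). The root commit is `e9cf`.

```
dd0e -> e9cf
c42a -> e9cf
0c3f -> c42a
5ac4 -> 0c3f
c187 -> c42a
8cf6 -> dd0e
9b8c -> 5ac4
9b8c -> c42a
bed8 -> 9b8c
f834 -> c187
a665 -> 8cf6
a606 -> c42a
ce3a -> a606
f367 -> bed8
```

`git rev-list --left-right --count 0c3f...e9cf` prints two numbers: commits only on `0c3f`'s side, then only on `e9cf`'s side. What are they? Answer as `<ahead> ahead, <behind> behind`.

2 ahead, 0 behind

Reachable from 0c3f: {0c3f, c42a, e9cf}.
Reachable from e9cf: {e9cf}.
Only in 0c3f's history (ahead): {0c3f, c42a} — 2.
Only in e9cf's history (behind): {} — 0.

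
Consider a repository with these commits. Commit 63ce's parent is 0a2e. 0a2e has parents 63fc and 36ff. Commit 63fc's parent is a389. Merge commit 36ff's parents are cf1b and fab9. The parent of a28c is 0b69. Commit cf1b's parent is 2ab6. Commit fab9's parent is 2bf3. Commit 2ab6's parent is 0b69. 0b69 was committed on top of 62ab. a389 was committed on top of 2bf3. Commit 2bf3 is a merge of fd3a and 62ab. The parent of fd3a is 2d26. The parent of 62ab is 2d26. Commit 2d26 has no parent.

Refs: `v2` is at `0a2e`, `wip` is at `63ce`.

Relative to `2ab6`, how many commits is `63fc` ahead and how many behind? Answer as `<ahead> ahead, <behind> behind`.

4 ahead, 2 behind

Reachable from 63fc: {2bf3, 2d26, 62ab, 63fc, a389, fd3a}.
Reachable from 2ab6: {0b69, 2ab6, 2d26, 62ab}.
Only in 63fc's history (ahead): {2bf3, 63fc, a389, fd3a} — 4.
Only in 2ab6's history (behind): {0b69, 2ab6} — 2.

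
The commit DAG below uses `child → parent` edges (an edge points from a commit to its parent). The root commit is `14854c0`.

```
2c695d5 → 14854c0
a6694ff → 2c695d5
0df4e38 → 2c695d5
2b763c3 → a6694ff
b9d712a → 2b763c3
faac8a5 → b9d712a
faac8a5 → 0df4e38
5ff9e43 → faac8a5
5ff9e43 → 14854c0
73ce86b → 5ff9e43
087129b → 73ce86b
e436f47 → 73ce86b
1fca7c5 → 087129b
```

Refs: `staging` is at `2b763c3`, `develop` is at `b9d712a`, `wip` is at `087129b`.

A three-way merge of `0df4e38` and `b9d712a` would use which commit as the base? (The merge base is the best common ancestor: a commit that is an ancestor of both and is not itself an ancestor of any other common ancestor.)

2c695d5

Ancestors of 0df4e38: {0df4e38, 14854c0, 2c695d5}.
Ancestors of b9d712a: {14854c0, 2b763c3, 2c695d5, a6694ff, b9d712a}.
Common ancestors: {14854c0, 2c695d5}.
Among these, 2c695d5 is not an ancestor of any other common ancestor — it is the merge base.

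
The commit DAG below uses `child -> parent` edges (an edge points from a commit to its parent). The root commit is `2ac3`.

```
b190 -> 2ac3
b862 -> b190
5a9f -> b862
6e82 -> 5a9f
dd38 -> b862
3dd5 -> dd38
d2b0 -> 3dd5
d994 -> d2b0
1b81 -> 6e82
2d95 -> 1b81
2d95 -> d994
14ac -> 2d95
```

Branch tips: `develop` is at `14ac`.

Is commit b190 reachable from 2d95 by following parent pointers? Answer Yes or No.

Ancestors of 2d95 (commits reachable by following parents): {1b81, 2ac3, 2d95, 3dd5, 5a9f, 6e82, b190, b862, d2b0, d994, dd38}.
b190 is in that set, so it is an ancestor of 2d95.

Yes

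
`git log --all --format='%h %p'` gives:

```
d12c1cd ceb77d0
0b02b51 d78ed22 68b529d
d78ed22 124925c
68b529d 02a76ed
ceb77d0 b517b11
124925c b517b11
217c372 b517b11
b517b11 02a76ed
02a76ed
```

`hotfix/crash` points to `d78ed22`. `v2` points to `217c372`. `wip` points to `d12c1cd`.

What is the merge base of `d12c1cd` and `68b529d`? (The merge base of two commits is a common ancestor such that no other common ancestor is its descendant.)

Ancestors of d12c1cd: {02a76ed, b517b11, ceb77d0, d12c1cd}.
Ancestors of 68b529d: {02a76ed, 68b529d}.
Common ancestors: {02a76ed}.
The only common ancestor is 02a76ed, so it is the merge base.

02a76ed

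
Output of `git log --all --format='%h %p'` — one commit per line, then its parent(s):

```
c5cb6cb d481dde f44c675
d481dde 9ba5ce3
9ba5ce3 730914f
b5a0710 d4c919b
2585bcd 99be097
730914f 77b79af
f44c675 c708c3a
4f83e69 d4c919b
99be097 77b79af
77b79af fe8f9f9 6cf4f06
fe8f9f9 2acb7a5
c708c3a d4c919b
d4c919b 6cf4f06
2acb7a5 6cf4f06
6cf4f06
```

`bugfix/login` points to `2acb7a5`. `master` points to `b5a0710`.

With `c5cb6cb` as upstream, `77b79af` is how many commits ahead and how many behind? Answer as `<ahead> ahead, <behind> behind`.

Reachable from 77b79af: {2acb7a5, 6cf4f06, 77b79af, fe8f9f9}.
Reachable from c5cb6cb: {2acb7a5, 6cf4f06, 730914f, 77b79af, 9ba5ce3, c5cb6cb, c708c3a, d481dde, d4c919b, f44c675, fe8f9f9}.
Only in 77b79af's history (ahead): {} — 0.
Only in c5cb6cb's history (behind): {730914f, 9ba5ce3, c5cb6cb, c708c3a, d481dde, d4c919b, f44c675} — 7.

0 ahead, 7 behind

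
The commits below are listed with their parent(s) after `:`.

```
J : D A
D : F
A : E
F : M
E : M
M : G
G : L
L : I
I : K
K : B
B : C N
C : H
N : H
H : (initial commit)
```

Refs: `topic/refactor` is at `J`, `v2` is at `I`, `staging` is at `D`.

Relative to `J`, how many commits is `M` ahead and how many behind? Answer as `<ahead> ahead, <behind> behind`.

Reachable from M: {B, C, G, H, I, K, L, M, N}.
Reachable from J: {A, B, C, D, E, F, G, H, I, J, K, L, M, N}.
Only in M's history (ahead): {} — 0.
Only in J's history (behind): {A, D, E, F, J} — 5.

0 ahead, 5 behind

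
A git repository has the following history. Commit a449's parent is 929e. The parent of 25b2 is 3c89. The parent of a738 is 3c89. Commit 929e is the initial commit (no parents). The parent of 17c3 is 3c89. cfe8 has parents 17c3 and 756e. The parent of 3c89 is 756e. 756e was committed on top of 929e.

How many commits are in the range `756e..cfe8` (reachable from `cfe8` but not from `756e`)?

3

Reachable from cfe8: {17c3, 3c89, 756e, 929e, cfe8}.
Reachable from 756e: {756e, 929e}.
In cfe8's history but not 756e's: {17c3, 3c89, cfe8} — 3 commits.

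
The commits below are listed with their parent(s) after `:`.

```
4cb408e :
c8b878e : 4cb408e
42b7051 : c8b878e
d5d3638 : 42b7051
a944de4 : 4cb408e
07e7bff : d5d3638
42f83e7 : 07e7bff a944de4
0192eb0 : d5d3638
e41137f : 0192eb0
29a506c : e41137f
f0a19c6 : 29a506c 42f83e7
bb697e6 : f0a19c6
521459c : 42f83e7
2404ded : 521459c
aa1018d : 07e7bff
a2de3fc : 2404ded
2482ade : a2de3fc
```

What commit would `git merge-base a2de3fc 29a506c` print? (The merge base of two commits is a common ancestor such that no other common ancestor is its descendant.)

Ancestors of a2de3fc: {07e7bff, 2404ded, 42b7051, 42f83e7, 4cb408e, 521459c, a2de3fc, a944de4, c8b878e, d5d3638}.
Ancestors of 29a506c: {0192eb0, 29a506c, 42b7051, 4cb408e, c8b878e, d5d3638, e41137f}.
Common ancestors: {42b7051, 4cb408e, c8b878e, d5d3638}.
Among these, d5d3638 is not an ancestor of any other common ancestor — it is the merge base.

d5d3638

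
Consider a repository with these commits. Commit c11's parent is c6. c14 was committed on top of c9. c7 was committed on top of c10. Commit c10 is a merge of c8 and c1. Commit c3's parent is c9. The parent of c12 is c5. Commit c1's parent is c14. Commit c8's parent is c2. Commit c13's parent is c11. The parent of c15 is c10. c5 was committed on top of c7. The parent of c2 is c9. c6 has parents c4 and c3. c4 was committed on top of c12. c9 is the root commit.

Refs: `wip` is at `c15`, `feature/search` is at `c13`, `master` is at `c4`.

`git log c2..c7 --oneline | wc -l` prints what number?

Reachable from c7: {c1, c10, c14, c2, c7, c8, c9}.
Reachable from c2: {c2, c9}.
In c7's history but not c2's: {c1, c10, c14, c7, c8} — 5 commits.

5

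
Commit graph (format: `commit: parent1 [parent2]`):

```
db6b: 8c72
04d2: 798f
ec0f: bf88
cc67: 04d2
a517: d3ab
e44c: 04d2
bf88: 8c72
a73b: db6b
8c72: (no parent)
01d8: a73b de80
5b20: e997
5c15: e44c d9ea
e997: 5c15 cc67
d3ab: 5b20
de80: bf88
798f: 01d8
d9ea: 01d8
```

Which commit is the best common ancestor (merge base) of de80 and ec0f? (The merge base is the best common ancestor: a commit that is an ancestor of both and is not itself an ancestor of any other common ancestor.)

bf88

Ancestors of de80: {8c72, bf88, de80}.
Ancestors of ec0f: {8c72, bf88, ec0f}.
Common ancestors: {8c72, bf88}.
Among these, bf88 is not an ancestor of any other common ancestor — it is the merge base.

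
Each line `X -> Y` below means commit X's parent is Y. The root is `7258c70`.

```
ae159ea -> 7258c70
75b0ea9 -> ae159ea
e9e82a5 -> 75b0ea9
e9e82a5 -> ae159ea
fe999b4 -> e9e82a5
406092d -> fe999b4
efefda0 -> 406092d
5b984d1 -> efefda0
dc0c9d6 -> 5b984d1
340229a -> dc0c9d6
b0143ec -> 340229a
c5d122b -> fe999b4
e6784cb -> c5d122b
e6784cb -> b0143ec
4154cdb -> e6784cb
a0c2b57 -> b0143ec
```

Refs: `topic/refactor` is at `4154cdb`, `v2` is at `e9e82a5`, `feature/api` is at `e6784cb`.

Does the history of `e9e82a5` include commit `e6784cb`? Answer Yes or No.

Ancestors of e9e82a5: {7258c70, 75b0ea9, ae159ea, e9e82a5}.
e6784cb is not in that set, so it is not an ancestor of e9e82a5.

No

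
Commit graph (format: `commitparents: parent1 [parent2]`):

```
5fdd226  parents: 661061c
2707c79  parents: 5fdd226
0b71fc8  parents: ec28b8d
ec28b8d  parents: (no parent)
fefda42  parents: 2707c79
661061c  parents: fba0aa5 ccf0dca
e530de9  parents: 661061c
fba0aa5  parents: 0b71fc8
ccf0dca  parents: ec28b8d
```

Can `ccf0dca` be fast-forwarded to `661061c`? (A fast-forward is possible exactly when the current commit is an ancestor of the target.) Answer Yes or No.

Yes

A fast-forward from ccf0dca to 661061c is possible iff ccf0dca is an ancestor of 661061c.
Ancestors of 661061c: {0b71fc8, 661061c, ccf0dca, ec28b8d, fba0aa5}.
ccf0dca is among them, so fast-forward is possible.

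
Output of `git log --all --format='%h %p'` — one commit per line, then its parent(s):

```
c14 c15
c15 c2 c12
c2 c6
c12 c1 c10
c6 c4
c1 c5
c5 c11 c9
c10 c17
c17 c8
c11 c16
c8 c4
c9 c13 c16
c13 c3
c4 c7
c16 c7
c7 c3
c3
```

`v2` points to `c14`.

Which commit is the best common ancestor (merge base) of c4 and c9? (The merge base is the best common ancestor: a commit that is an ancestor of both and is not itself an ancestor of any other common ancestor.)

Ancestors of c4: {c3, c4, c7}.
Ancestors of c9: {c13, c16, c3, c7, c9}.
Common ancestors: {c3, c7}.
Among these, c7 is not an ancestor of any other common ancestor — it is the merge base.

c7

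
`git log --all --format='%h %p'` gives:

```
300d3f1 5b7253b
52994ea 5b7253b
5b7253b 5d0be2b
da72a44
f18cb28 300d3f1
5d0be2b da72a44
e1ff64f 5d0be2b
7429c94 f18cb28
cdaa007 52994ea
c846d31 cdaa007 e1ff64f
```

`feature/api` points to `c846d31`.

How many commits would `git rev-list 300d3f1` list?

Walking parent pointers from 300d3f1: reachable set = {300d3f1, 5b7253b, 5d0be2b, da72a44}.
That is 4 commits.

4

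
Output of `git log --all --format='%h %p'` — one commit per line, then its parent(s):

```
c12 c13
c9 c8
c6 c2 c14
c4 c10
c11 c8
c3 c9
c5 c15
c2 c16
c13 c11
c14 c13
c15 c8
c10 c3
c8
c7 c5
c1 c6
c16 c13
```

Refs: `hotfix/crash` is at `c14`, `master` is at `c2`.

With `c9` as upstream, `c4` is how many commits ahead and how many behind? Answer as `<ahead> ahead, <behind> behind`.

Reachable from c4: {c10, c3, c4, c8, c9}.
Reachable from c9: {c8, c9}.
Only in c4's history (ahead): {c10, c3, c4} — 3.
Only in c9's history (behind): {} — 0.

3 ahead, 0 behind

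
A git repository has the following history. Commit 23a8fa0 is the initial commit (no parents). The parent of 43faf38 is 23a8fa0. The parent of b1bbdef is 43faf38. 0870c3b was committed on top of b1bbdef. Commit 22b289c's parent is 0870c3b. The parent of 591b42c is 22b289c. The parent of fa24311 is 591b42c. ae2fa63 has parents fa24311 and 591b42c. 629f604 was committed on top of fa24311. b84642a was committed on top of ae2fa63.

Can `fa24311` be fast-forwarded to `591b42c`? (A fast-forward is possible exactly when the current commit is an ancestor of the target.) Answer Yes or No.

A fast-forward from fa24311 to 591b42c is possible iff fa24311 is an ancestor of 591b42c.
Ancestors of 591b42c: {0870c3b, 22b289c, 23a8fa0, 43faf38, 591b42c, b1bbdef}.
fa24311 is not among them, so fast-forward is not possible.

No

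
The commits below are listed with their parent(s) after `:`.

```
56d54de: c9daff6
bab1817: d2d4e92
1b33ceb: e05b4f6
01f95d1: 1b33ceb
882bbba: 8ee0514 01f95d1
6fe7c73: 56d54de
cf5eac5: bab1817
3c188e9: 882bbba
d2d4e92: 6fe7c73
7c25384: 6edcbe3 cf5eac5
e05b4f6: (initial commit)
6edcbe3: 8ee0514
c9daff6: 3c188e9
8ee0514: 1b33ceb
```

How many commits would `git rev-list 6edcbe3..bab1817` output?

Reachable from bab1817: {01f95d1, 1b33ceb, 3c188e9, 56d54de, 6fe7c73, 882bbba, 8ee0514, bab1817, c9daff6, d2d4e92, e05b4f6}.
Reachable from 6edcbe3: {1b33ceb, 6edcbe3, 8ee0514, e05b4f6}.
In bab1817's history but not 6edcbe3's: {01f95d1, 3c188e9, 56d54de, 6fe7c73, 882bbba, bab1817, c9daff6, d2d4e92} — 8 commits.

8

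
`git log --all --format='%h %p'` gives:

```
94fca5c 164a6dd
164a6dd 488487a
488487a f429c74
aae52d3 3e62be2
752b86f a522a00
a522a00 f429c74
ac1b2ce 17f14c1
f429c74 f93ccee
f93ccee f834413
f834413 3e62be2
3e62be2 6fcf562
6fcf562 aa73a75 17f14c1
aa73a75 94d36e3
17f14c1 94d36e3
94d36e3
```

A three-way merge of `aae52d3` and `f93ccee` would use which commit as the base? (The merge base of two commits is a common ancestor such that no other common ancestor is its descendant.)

Ancestors of aae52d3: {17f14c1, 3e62be2, 6fcf562, 94d36e3, aa73a75, aae52d3}.
Ancestors of f93ccee: {17f14c1, 3e62be2, 6fcf562, 94d36e3, aa73a75, f834413, f93ccee}.
Common ancestors: {17f14c1, 3e62be2, 6fcf562, 94d36e3, aa73a75}.
Among these, 3e62be2 is not an ancestor of any other common ancestor — it is the merge base.

3e62be2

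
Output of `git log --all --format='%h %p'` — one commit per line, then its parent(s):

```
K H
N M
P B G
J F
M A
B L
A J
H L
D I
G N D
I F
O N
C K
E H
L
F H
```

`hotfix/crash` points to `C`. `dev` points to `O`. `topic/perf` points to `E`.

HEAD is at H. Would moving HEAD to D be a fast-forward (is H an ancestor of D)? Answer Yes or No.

A fast-forward from H to D is possible iff H is an ancestor of D.
Ancestors of D: {D, F, H, I, L}.
H is among them, so fast-forward is possible.

Yes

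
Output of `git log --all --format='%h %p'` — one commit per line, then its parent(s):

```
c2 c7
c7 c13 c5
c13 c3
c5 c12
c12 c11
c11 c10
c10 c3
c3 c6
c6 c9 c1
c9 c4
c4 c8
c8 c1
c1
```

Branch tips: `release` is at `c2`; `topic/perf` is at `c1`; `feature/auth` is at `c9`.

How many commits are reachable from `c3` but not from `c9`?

2

Reachable from c3: {c1, c3, c4, c6, c8, c9}.
Reachable from c9: {c1, c4, c8, c9}.
In c3's history but not c9's: {c3, c6} — 2 commits.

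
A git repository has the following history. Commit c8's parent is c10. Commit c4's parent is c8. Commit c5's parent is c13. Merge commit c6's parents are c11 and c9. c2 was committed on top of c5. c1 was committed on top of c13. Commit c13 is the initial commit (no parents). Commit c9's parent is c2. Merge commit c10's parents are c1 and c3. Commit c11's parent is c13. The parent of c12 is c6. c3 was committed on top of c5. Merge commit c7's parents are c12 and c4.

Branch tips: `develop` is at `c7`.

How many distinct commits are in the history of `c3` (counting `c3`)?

Walking parent pointers from c3: reachable set = {c13, c3, c5}.
That is 3 commits.

3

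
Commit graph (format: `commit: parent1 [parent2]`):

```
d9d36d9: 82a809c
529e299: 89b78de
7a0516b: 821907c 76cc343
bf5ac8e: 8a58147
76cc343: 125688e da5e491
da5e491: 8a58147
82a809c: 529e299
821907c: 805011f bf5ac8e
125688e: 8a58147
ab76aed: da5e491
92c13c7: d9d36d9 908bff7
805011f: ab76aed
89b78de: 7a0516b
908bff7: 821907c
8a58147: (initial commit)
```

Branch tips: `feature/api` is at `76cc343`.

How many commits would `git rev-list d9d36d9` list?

13

Walking parent pointers from d9d36d9: reachable set = {125688e, 529e299, 76cc343, 7a0516b, 805011f, 821907c, 82a809c, 89b78de, 8a58147, ab76aed, bf5ac8e, d9d36d9, da5e491}.
That is 13 commits.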